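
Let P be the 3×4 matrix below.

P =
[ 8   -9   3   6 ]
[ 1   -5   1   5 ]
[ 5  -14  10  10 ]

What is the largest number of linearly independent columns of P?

3

Row reduce to echelon form.
R2 ← R2 − (1/8)·R1: [0, -31/8, 5/8, 17/4]
R3 ← R3 − (5/8)·R1: [0, -67/8, 65/8, 25/4]
R3 ← R3 − (67/31)·R2: [0, 0, 210/31, -91/31]
Echelon form has 3 nonzero rows, so rank(P) = 3.
The rank gives the maximum number of linearly independent columns: 3.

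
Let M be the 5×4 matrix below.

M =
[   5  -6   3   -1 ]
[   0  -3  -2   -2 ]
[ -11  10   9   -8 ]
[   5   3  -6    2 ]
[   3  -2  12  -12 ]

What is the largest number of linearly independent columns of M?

Row reduce to echelon form.
R3 ← R3 + (11/5)·R1: [0, -16/5, 78/5, -51/5]
R4 ← R4 − R1: [0, 9, -9, 3]
R5 ← R5 − (3/5)·R1: [0, 8/5, 51/5, -57/5]
R3 ← R3 − (16/15)·R2: [0, 0, 266/15, -121/15]
R4 ← R4 + (3)·R2: [0, 0, -15, -3]
R5 ← R5 + (8/15)·R2: [0, 0, 137/15, -187/15]
R4 ← R4 + (225/266)·R3: [0, 0, 0, -2613/266]
R5 ← R5 − (137/266)·R3: [0, 0, 0, -2211/266]
R5 ← R5 − (11/13)·R4: [0, 0, 0, 0]
Echelon form has 4 nonzero rows, so rank(M) = 4.
The rank gives the maximum number of linearly independent columns: 4.

4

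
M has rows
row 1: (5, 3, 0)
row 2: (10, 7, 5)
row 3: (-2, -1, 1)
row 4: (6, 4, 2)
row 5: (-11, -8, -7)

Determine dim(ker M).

Row reduce to echelon form.
R2 ← R2 − (2)·R1: [0, 1, 5]
R3 ← R3 + (2/5)·R1: [0, 1/5, 1]
R4 ← R4 − (6/5)·R1: [0, 2/5, 2]
R5 ← R5 + (11/5)·R1: [0, -7/5, -7]
R3 ← R3 − (1/5)·R2: [0, 0, 0]
R4 ← R4 − (2/5)·R2: [0, 0, 0]
R5 ← R5 + (7/5)·R2: [0, 0, 0]
2 nonzero rows, so rank(M) = 2.
M has 3 columns; by rank–nullity, nullity = 3 − 2 = 1.

1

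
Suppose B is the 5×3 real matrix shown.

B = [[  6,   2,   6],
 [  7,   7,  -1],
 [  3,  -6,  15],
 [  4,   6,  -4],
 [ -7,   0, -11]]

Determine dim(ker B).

1

Row reduce to echelon form.
R2 ← R2 − (7/6)·R1: [0, 14/3, -8]
R3 ← R3 − (1/2)·R1: [0, -7, 12]
R4 ← R4 − (2/3)·R1: [0, 14/3, -8]
R5 ← R5 + (7/6)·R1: [0, 7/3, -4]
R3 ← R3 + (3/2)·R2: [0, 0, 0]
R4 ← R4 − R2: [0, 0, 0]
R5 ← R5 − (1/2)·R2: [0, 0, 0]
2 nonzero rows, so rank(B) = 2.
B has 3 columns; by rank–nullity, nullity = 3 − 2 = 1.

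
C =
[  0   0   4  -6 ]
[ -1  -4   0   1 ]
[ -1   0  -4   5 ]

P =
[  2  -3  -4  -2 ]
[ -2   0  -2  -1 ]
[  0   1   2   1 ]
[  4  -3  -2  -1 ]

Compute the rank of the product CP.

First compute CP:
[[-24,  22,  20,  10],
 [ 10,   0,  10,   5],
 [ 18, -16, -14,  -7]]
Now row reduce the product.
R2 ← R2 + (5/12)·R1: [0, 55/6, 55/3, 55/6]
R3 ← R3 + (3/4)·R1: [0, 1/2, 1, 1/2]
R3 ← R3 − (3/55)·R2: [0, 0, 0, 0]
2 nonzero rows, so rank(CP) = 2.

2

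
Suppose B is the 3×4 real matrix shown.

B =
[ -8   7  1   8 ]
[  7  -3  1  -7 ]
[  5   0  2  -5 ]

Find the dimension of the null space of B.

Row reduce to echelon form.
R2 ← R2 + (7/8)·R1: [0, 25/8, 15/8, 0]
R3 ← R3 + (5/8)·R1: [0, 35/8, 21/8, 0]
R3 ← R3 − (7/5)·R2: [0, 0, 0, 0]
2 nonzero rows, so rank(B) = 2.
B has 4 columns; by rank–nullity, nullity = 4 − 2 = 2.

2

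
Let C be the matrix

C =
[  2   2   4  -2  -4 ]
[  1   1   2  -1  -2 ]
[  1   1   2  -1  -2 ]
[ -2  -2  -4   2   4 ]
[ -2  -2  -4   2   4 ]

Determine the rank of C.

1

Row reduce to echelon form.
R2 ← R2 − (1/2)·R1: [0, 0, 0, 0, 0]
R3 ← R3 − (1/2)·R1: [0, 0, 0, 0, 0]
R4 ← R4 + R1: [0, 0, 0, 0, 0]
R5 ← R5 + R1: [0, 0, 0, 0, 0]
Echelon form has 1 nonzero row, so rank(C) = 1.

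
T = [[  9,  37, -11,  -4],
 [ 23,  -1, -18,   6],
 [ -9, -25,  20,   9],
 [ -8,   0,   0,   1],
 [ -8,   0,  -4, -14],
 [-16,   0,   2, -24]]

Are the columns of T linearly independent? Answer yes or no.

Row reduce T to echelon form.
R2 ← R2 − (23/9)·R1: [0, -860/9, 91/9, 146/9]
R3 ← R3 + R1: [0, 12, 9, 5]
R4 ← R4 + (8/9)·R1: [0, 296/9, -88/9, -23/9]
R5 ← R5 + (8/9)·R1: [0, 296/9, -124/9, -158/9]
R6 ← R6 + (16/9)·R1: [0, 592/9, -158/9, -280/9]
R3 ← R3 + (27/215)·R2: [0, 0, 2208/215, 1513/215]
R4 ← R4 + (74/215)·R2: [0, 0, -1354/215, 651/215]
R5 ← R5 + (74/215)·R2: [0, 0, -2214/215, -2574/215]
R6 ← R6 + (148/215)·R2: [0, 0, -2278/215, -4288/215]
R4 ← R4 + (677/1104)·R3: [0, 0, 0, 8107/1104]
R5 ← R5 + (369/368)·R3: [0, 0, 0, -1809/368]
R6 ← R6 + (1139/1104)·R3: [0, 0, 0, -14003/1104]
R5 ← R5 + (81/121)·R4: [0, 0, 0, 0]
R6 ← R6 + (19/11)·R4: [0, 0, 0, 0]
4 pivots among 4 columns.
Every column is a pivot column, so the columns are linearly independent.

yes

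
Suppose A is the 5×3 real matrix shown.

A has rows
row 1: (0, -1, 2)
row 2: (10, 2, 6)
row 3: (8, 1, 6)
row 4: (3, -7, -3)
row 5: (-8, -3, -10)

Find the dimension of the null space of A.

Row reduce to echelon form.
Swap R1 ↔ R2
R3 ← R3 − (4/5)·R1: [0, -3/5, 6/5]
R4 ← R4 − (3/10)·R1: [0, -38/5, -24/5]
R5 ← R5 + (4/5)·R1: [0, -7/5, -26/5]
R3 ← R3 − (3/5)·R2: [0, 0, 0]
R4 ← R4 − (38/5)·R2: [0, 0, -20]
R5 ← R5 − (7/5)·R2: [0, 0, -8]
Swap R3 ↔ R4
R5 ← R5 − (2/5)·R3: [0, 0, 0]
3 nonzero rows, so rank(A) = 3.
A has 3 columns; by rank–nullity, nullity = 3 − 3 = 0.

0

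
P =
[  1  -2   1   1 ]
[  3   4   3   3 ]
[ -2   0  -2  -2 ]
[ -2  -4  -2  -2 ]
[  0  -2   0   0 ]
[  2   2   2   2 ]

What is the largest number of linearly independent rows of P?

Row reduce to echelon form.
R2 ← R2 − (3)·R1: [0, 10, 0, 0]
R3 ← R3 + (2)·R1: [0, -4, 0, 0]
R4 ← R4 + (2)·R1: [0, -8, 0, 0]
R6 ← R6 − (2)·R1: [0, 6, 0, 0]
R3 ← R3 + (2/5)·R2: [0, 0, 0, 0]
R4 ← R4 + (4/5)·R2: [0, 0, 0, 0]
R5 ← R5 + (1/5)·R2: [0, 0, 0, 0]
R6 ← R6 − (3/5)·R2: [0, 0, 0, 0]
Echelon form has 2 nonzero rows, so rank(P) = 2.
The rank gives the maximum number of linearly independent rows: 2.

2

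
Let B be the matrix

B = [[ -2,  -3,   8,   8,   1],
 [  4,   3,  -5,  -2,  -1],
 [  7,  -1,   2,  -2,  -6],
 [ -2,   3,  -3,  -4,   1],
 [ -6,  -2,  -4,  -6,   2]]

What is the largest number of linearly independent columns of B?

Row reduce to echelon form.
R2 ← R2 + (2)·R1: [0, -3, 11, 14, 1]
R3 ← R3 + (7/2)·R1: [0, -23/2, 30, 26, -5/2]
R4 ← R4 − R1: [0, 6, -11, -12, 0]
R5 ← R5 − (3)·R1: [0, 7, -28, -30, -1]
R3 ← R3 − (23/6)·R2: [0, 0, -73/6, -83/3, -19/3]
R4 ← R4 + (2)·R2: [0, 0, 11, 16, 2]
R5 ← R5 + (7/3)·R2: [0, 0, -7/3, 8/3, 4/3]
R4 ← R4 + (66/73)·R3: [0, 0, 0, -658/73, -272/73]
R5 ← R5 − (14/73)·R3: [0, 0, 0, 582/73, 186/73]
R5 ← R5 + (291/329)·R4: [0, 0, 0, 0, -246/329]
Echelon form has 5 nonzero rows, so rank(B) = 5.
The rank gives the maximum number of linearly independent columns: 5.

5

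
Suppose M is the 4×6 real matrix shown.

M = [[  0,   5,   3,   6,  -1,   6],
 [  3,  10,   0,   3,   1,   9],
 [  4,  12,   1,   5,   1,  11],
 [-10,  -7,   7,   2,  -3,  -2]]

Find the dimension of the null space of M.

2

Row reduce to echelon form.
Swap R1 ↔ R2
R3 ← R3 − (4/3)·R1: [0, -4/3, 1, 1, -1/3, -1]
R4 ← R4 + (10/3)·R1: [0, 79/3, 7, 12, 1/3, 28]
R3 ← R3 + (4/15)·R2: [0, 0, 9/5, 13/5, -3/5, 3/5]
R4 ← R4 − (79/15)·R2: [0, 0, -44/5, -98/5, 28/5, -18/5]
R4 ← R4 + (44/9)·R3: [0, 0, 0, -62/9, 8/3, -2/3]
4 nonzero rows, so rank(M) = 4.
M has 6 columns; by rank–nullity, nullity = 6 − 4 = 2.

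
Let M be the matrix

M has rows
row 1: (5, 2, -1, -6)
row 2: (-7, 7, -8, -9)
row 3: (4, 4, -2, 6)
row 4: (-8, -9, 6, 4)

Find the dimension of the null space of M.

1

Row reduce to echelon form.
R2 ← R2 + (7/5)·R1: [0, 49/5, -47/5, -87/5]
R3 ← R3 − (4/5)·R1: [0, 12/5, -6/5, 54/5]
R4 ← R4 + (8/5)·R1: [0, -29/5, 22/5, -28/5]
R3 ← R3 − (12/49)·R2: [0, 0, 54/49, 738/49]
R4 ← R4 + (29/49)·R2: [0, 0, -57/49, -779/49]
R4 ← R4 + (19/18)·R3: [0, 0, 0, 0]
3 nonzero rows, so rank(M) = 3.
M has 4 columns; by rank–nullity, nullity = 4 − 3 = 1.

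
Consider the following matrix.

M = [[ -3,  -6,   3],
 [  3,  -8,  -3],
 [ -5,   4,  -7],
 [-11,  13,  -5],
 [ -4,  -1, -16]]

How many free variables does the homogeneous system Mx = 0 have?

0

Row reduce to echelon form.
R2 ← R2 + R1: [0, -14, 0]
R3 ← R3 − (5/3)·R1: [0, 14, -12]
R4 ← R4 − (11/3)·R1: [0, 35, -16]
R5 ← R5 − (4/3)·R1: [0, 7, -20]
R3 ← R3 + R2: [0, 0, -12]
R4 ← R4 + (5/2)·R2: [0, 0, -16]
R5 ← R5 + (1/2)·R2: [0, 0, -20]
R4 ← R4 − (4/3)·R3: [0, 0, 0]
R5 ← R5 − (5/3)·R3: [0, 0, 0]
3 nonzero rows, so rank(M) = 3.
M has 3 columns; by rank–nullity, nullity = 3 − 3 = 0.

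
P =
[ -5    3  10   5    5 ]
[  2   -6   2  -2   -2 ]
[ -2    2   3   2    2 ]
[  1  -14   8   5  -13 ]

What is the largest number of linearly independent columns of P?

Row reduce to echelon form.
R2 ← R2 + (2/5)·R1: [0, -24/5, 6, 0, 0]
R3 ← R3 − (2/5)·R1: [0, 4/5, -1, 0, 0]
R4 ← R4 + (1/5)·R1: [0, -67/5, 10, 6, -12]
R3 ← R3 + (1/6)·R2: [0, 0, 0, 0, 0]
R4 ← R4 − (67/24)·R2: [0, 0, -27/4, 6, -12]
Swap R3 ↔ R4
Echelon form has 3 nonzero rows, so rank(P) = 3.
The rank gives the maximum number of linearly independent columns: 3.

3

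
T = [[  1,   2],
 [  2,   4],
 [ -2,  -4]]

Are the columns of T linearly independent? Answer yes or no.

no

Row reduce T to echelon form.
R2 ← R2 − (2)·R1: [0, 0]
R3 ← R3 + (2)·R1: [0, 0]
1 pivot among 2 columns.
Only 1 < 2 pivot columns, so the columns are linearly dependent.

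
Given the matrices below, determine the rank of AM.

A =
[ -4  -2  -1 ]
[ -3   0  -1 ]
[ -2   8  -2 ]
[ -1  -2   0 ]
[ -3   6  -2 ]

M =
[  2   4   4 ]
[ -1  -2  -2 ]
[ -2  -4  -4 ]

1

First compute AM:
[[ -4,  -8,  -8],
 [ -4,  -8,  -8],
 [ -8, -16, -16],
 [  0,   0,   0],
 [ -8, -16, -16]]
Now row reduce the product.
R2 ← R2 − R1: [0, 0, 0]
R3 ← R3 − (2)·R1: [0, 0, 0]
R5 ← R5 − (2)·R1: [0, 0, 0]
1 nonzero row, so rank(AM) = 1.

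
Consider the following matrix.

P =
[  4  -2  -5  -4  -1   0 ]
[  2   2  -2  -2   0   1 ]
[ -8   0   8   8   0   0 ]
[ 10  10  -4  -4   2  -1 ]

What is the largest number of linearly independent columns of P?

4

Row reduce to echelon form.
R2 ← R2 − (1/2)·R1: [0, 3, 1/2, 0, 1/2, 1]
R3 ← R3 + (2)·R1: [0, -4, -2, 0, -2, 0]
R4 ← R4 − (5/2)·R1: [0, 15, 17/2, 6, 9/2, -1]
R3 ← R3 + (4/3)·R2: [0, 0, -4/3, 0, -4/3, 4/3]
R4 ← R4 − (5)·R2: [0, 0, 6, 6, 2, -6]
R4 ← R4 + (9/2)·R3: [0, 0, 0, 6, -4, 0]
Echelon form has 4 nonzero rows, so rank(P) = 4.
The rank gives the maximum number of linearly independent columns: 4.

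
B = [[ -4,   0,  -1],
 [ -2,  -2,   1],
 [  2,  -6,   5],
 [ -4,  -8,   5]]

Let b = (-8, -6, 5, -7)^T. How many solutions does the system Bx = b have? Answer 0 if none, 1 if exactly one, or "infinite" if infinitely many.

0

Row reduce the augmented matrix [B | b].
R2 ← R2 − (1/2)·R1: [0, -2, 3/2, -2]
R3 ← R3 + (1/2)·R1: [0, -6, 9/2, 1]
R4 ← R4 − R1: [0, -8, 6, 1]
R3 ← R3 − (3)·R2: [0, 0, 0, 7]
R4 ← R4 − (4)·R2: [0, 0, 0, 9]
R4 ← R4 − (9/7)·R3: [0, 0, 0, 0]
The echelon form has 3 nonzero rows; the last pivot sits in the augmented column, so rank(B) = 2 but rank([B|b]) = 3.
Since the ranks differ, the system is inconsistent.
It has no solutions.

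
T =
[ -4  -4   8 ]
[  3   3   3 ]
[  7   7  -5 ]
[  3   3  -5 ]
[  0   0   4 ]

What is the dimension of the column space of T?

2

Row reduce to echelon form.
R2 ← R2 + (3/4)·R1: [0, 0, 9]
R3 ← R3 + (7/4)·R1: [0, 0, 9]
R4 ← R4 + (3/4)·R1: [0, 0, 1]
R3 ← R3 − R2: [0, 0, 0]
R4 ← R4 − (1/9)·R2: [0, 0, 0]
R5 ← R5 − (4/9)·R2: [0, 0, 0]
Echelon form has 2 nonzero rows, so rank(T) = 2.
The column space has dimension equal to the rank: 2.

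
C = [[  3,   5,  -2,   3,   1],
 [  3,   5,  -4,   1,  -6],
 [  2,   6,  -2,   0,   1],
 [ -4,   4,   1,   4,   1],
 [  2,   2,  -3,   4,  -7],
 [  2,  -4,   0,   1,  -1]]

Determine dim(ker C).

Row reduce to echelon form.
R2 ← R2 − R1: [0, 0, -2, -2, -7]
R3 ← R3 − (2/3)·R1: [0, 8/3, -2/3, -2, 1/3]
R4 ← R4 + (4/3)·R1: [0, 32/3, -5/3, 8, 7/3]
R5 ← R5 − (2/3)·R1: [0, -4/3, -5/3, 2, -23/3]
R6 ← R6 − (2/3)·R1: [0, -22/3, 4/3, -1, -5/3]
Swap R2 ↔ R3
R4 ← R4 − (4)·R2: [0, 0, 1, 16, 1]
R5 ← R5 + (1/2)·R2: [0, 0, -2, 1, -15/2]
R6 ← R6 + (11/4)·R2: [0, 0, -1/2, -13/2, -3/4]
R4 ← R4 + (1/2)·R3: [0, 0, 0, 15, -5/2]
R5 ← R5 − R3: [0, 0, 0, 3, -1/2]
R6 ← R6 − (1/4)·R3: [0, 0, 0, -6, 1]
R5 ← R5 − (1/5)·R4: [0, 0, 0, 0, 0]
R6 ← R6 + (2/5)·R4: [0, 0, 0, 0, 0]
4 nonzero rows, so rank(C) = 4.
C has 5 columns; by rank–nullity, nullity = 5 − 4 = 1.

1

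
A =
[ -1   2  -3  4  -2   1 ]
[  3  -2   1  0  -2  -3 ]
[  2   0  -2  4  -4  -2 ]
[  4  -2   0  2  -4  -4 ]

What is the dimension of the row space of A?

Row reduce to echelon form.
R2 ← R2 + (3)·R1: [0, 4, -8, 12, -8, 0]
R3 ← R3 + (2)·R1: [0, 4, -8, 12, -8, 0]
R4 ← R4 + (4)·R1: [0, 6, -12, 18, -12, 0]
R3 ← R3 − R2: [0, 0, 0, 0, 0, 0]
R4 ← R4 − (3/2)·R2: [0, 0, 0, 0, 0, 0]
Echelon form has 2 nonzero rows, so rank(A) = 2.
The row space has dimension equal to the rank: 2.

2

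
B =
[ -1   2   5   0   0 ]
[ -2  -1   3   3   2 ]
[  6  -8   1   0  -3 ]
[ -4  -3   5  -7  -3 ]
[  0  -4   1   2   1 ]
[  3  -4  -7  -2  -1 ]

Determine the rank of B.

Row reduce to echelon form.
R2 ← R2 − (2)·R1: [0, -5, -7, 3, 2]
R3 ← R3 + (6)·R1: [0, 4, 31, 0, -3]
R4 ← R4 − (4)·R1: [0, -11, -15, -7, -3]
R6 ← R6 + (3)·R1: [0, 2, 8, -2, -1]
R3 ← R3 + (4/5)·R2: [0, 0, 127/5, 12/5, -7/5]
R4 ← R4 − (11/5)·R2: [0, 0, 2/5, -68/5, -37/5]
R5 ← R5 − (4/5)·R2: [0, 0, 33/5, -2/5, -3/5]
R6 ← R6 + (2/5)·R2: [0, 0, 26/5, -4/5, -1/5]
R4 ← R4 − (2/127)·R3: [0, 0, 0, -1732/127, -937/127]
R5 ← R5 − (33/127)·R3: [0, 0, 0, -130/127, -30/127]
R6 ← R6 − (26/127)·R3: [0, 0, 0, -164/127, 11/127]
R5 ← R5 − (65/866)·R4: [0, 0, 0, 0, 275/866]
R6 ← R6 − (41/433)·R4: [0, 0, 0, 0, 340/433]
R6 ← R6 − (136/55)·R5: [0, 0, 0, 0, 0]
Echelon form has 5 nonzero rows, so rank(B) = 5.

5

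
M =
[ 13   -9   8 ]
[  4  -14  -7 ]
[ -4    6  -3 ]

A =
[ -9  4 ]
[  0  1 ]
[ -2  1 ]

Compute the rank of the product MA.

First compute MA:
[[-133,  51],
 [-22,  -5],
 [ 42, -13]]
Now row reduce the product.
R2 ← R2 − (22/133)·R1: [0, -1787/133]
R3 ← R3 + (6/19)·R1: [0, 59/19]
R3 ← R3 + (413/1787)·R2: [0, 0]
2 nonzero rows, so rank(MA) = 2.

2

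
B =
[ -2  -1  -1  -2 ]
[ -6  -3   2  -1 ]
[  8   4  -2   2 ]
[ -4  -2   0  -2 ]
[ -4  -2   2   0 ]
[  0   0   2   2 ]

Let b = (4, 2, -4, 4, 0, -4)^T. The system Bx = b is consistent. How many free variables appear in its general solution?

2

Row reduce the augmented matrix [B | b].
R2 ← R2 − (3)·R1: [0, 0, 5, 5, -10]
R3 ← R3 + (4)·R1: [0, 0, -6, -6, 12]
R4 ← R4 − (2)·R1: [0, 0, 2, 2, -4]
R5 ← R5 − (2)·R1: [0, 0, 4, 4, -8]
R3 ← R3 + (6/5)·R2: [0, 0, 0, 0, 0]
R4 ← R4 − (2/5)·R2: [0, 0, 0, 0, 0]
R5 ← R5 − (4/5)·R2: [0, 0, 0, 0, 0]
R6 ← R6 − (2/5)·R2: [0, 0, 0, 0, 0]
The echelon form has 2 nonzero rows, and every pivot lies in the first 4 columns, so rank(B) = rank([B|b]) = 2.
The system is consistent.
Free variables = (unknowns) − (rank) = 4 − 2 = 2.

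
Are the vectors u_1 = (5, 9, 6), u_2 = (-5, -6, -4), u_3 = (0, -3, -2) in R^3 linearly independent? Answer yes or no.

Form the matrix with these vectors as rows and row reduce.
R2 ← R2 + R1: [0, 3, 2]
R3 ← R3 + R2: [0, 0, 0]
2 nonzero rows, so the 3 vectors span a space of dimension 2.
Since 2 < 3, the vectors are linearly dependent.

no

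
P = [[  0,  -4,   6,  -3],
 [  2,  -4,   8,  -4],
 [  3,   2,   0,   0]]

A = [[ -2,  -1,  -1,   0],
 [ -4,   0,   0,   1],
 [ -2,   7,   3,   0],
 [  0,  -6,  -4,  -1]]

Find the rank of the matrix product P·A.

2

First compute PA:
[[  4,  60,  30,  -1],
 [ -4,  78,  38,   0],
 [-14,  -3,  -3,   2]]
Now row reduce the product.
R2 ← R2 + R1: [0, 138, 68, -1]
R3 ← R3 + (7/2)·R1: [0, 207, 102, -3/2]
R3 ← R3 − (3/2)·R2: [0, 0, 0, 0]
2 nonzero rows, so rank(PA) = 2.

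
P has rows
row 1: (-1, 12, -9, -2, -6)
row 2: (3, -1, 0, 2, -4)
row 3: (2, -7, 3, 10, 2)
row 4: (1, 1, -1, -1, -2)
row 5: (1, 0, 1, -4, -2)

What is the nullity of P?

Row reduce to echelon form.
R2 ← R2 + (3)·R1: [0, 35, -27, -4, -22]
R3 ← R3 + (2)·R1: [0, 17, -15, 6, -10]
R4 ← R4 + R1: [0, 13, -10, -3, -8]
R5 ← R5 + R1: [0, 12, -8, -6, -8]
R3 ← R3 − (17/35)·R2: [0, 0, -66/35, 278/35, 24/35]
R4 ← R4 − (13/35)·R2: [0, 0, 1/35, -53/35, 6/35]
R5 ← R5 − (12/35)·R2: [0, 0, 44/35, -162/35, -16/35]
R4 ← R4 + (1/66)·R3: [0, 0, 0, -46/33, 2/11]
R5 ← R5 + (2/3)·R3: [0, 0, 0, 2/3, 0]
R5 ← R5 + (11/23)·R4: [0, 0, 0, 0, 2/23]
5 nonzero rows, so rank(P) = 5.
P has 5 columns; by rank–nullity, nullity = 5 − 5 = 0.

0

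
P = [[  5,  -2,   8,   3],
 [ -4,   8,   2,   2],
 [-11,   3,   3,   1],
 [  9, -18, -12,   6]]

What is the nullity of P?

0

Row reduce to echelon form.
R2 ← R2 + (4/5)·R1: [0, 32/5, 42/5, 22/5]
R3 ← R3 + (11/5)·R1: [0, -7/5, 103/5, 38/5]
R4 ← R4 − (9/5)·R1: [0, -72/5, -132/5, 3/5]
R3 ← R3 + (7/32)·R2: [0, 0, 359/16, 137/16]
R4 ← R4 + (9/4)·R2: [0, 0, -15/2, 21/2]
R4 ← R4 + (120/359)·R3: [0, 0, 0, 4797/359]
4 nonzero rows, so rank(P) = 4.
P has 4 columns; by rank–nullity, nullity = 4 − 4 = 0.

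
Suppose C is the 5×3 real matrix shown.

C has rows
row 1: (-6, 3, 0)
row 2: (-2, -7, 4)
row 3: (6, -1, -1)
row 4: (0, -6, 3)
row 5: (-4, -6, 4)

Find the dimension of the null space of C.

Row reduce to echelon form.
R2 ← R2 − (1/3)·R1: [0, -8, 4]
R3 ← R3 + R1: [0, 2, -1]
R5 ← R5 − (2/3)·R1: [0, -8, 4]
R3 ← R3 + (1/4)·R2: [0, 0, 0]
R4 ← R4 − (3/4)·R2: [0, 0, 0]
R5 ← R5 − R2: [0, 0, 0]
2 nonzero rows, so rank(C) = 2.
C has 3 columns; by rank–nullity, nullity = 3 − 2 = 1.

1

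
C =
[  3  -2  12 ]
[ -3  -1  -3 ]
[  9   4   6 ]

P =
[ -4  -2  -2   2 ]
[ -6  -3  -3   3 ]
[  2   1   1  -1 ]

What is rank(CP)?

First compute CP:
[[ 24,  12,  12, -12],
 [ 12,   6,   6,  -6],
 [-48, -24, -24,  24]]
Now row reduce the product.
R2 ← R2 − (1/2)·R1: [0, 0, 0, 0]
R3 ← R3 + (2)·R1: [0, 0, 0, 0]
1 nonzero row, so rank(CP) = 1.

1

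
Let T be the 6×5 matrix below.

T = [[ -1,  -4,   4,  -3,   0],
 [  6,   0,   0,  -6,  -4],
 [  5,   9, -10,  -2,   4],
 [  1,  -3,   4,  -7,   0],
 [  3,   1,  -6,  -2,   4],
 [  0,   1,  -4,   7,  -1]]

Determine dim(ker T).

Row reduce to echelon form.
R2 ← R2 + (6)·R1: [0, -24, 24, -24, -4]
R3 ← R3 + (5)·R1: [0, -11, 10, -17, 4]
R4 ← R4 + R1: [0, -7, 8, -10, 0]
R5 ← R5 + (3)·R1: [0, -11, 6, -11, 4]
R3 ← R3 − (11/24)·R2: [0, 0, -1, -6, 35/6]
R4 ← R4 − (7/24)·R2: [0, 0, 1, -3, 7/6]
R5 ← R5 − (11/24)·R2: [0, 0, -5, 0, 35/6]
R6 ← R6 + (1/24)·R2: [0, 0, -3, 6, -7/6]
R4 ← R4 + R3: [0, 0, 0, -9, 7]
R5 ← R5 − (5)·R3: [0, 0, 0, 30, -70/3]
R6 ← R6 − (3)·R3: [0, 0, 0, 24, -56/3]
R5 ← R5 + (10/3)·R4: [0, 0, 0, 0, 0]
R6 ← R6 + (8/3)·R4: [0, 0, 0, 0, 0]
4 nonzero rows, so rank(T) = 4.
T has 5 columns; by rank–nullity, nullity = 5 − 4 = 1.

1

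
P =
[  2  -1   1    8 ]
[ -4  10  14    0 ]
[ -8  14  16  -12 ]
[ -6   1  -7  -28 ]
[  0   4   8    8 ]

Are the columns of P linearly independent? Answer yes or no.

Row reduce P to echelon form.
R2 ← R2 + (2)·R1: [0, 8, 16, 16]
R3 ← R3 + (4)·R1: [0, 10, 20, 20]
R4 ← R4 + (3)·R1: [0, -2, -4, -4]
R3 ← R3 − (5/4)·R2: [0, 0, 0, 0]
R4 ← R4 + (1/4)·R2: [0, 0, 0, 0]
R5 ← R5 − (1/2)·R2: [0, 0, 0, 0]
2 pivots among 4 columns.
Only 2 < 4 pivot columns, so the columns are linearly dependent.

no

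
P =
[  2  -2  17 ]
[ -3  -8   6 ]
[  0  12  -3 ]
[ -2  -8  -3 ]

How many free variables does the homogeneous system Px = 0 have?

Row reduce to echelon form.
R2 ← R2 + (3/2)·R1: [0, -11, 63/2]
R4 ← R4 + R1: [0, -10, 14]
R3 ← R3 + (12/11)·R2: [0, 0, 345/11]
R4 ← R4 − (10/11)·R2: [0, 0, -161/11]
R4 ← R4 + (7/15)·R3: [0, 0, 0]
3 nonzero rows, so rank(P) = 3.
P has 3 columns; by rank–nullity, nullity = 3 − 3 = 0.

0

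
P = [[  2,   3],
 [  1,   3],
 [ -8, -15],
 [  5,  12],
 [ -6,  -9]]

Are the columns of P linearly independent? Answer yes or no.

yes

Row reduce P to echelon form.
R2 ← R2 − (1/2)·R1: [0, 3/2]
R3 ← R3 + (4)·R1: [0, -3]
R4 ← R4 − (5/2)·R1: [0, 9/2]
R5 ← R5 + (3)·R1: [0, 0]
R3 ← R3 + (2)·R2: [0, 0]
R4 ← R4 − (3)·R2: [0, 0]
2 pivots among 2 columns.
Every column is a pivot column, so the columns are linearly independent.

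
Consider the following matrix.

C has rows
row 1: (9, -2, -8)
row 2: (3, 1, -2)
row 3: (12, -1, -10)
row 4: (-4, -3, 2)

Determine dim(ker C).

1

Row reduce to echelon form.
R2 ← R2 − (1/3)·R1: [0, 5/3, 2/3]
R3 ← R3 − (4/3)·R1: [0, 5/3, 2/3]
R4 ← R4 + (4/9)·R1: [0, -35/9, -14/9]
R3 ← R3 − R2: [0, 0, 0]
R4 ← R4 + (7/3)·R2: [0, 0, 0]
2 nonzero rows, so rank(C) = 2.
C has 3 columns; by rank–nullity, nullity = 3 − 2 = 1.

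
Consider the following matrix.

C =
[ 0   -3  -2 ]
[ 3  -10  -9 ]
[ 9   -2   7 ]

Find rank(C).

Row reduce to echelon form.
Swap R1 ↔ R2
R3 ← R3 − (3)·R1: [0, 28, 34]
R3 ← R3 + (28/3)·R2: [0, 0, 46/3]
Echelon form has 3 nonzero rows, so rank(C) = 3.

3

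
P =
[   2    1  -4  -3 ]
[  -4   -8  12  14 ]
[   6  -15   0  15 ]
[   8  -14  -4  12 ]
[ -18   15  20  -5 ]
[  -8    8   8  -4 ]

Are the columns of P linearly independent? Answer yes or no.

no

Row reduce P to echelon form.
R2 ← R2 + (2)·R1: [0, -6, 4, 8]
R3 ← R3 − (3)·R1: [0, -18, 12, 24]
R4 ← R4 − (4)·R1: [0, -18, 12, 24]
R5 ← R5 + (9)·R1: [0, 24, -16, -32]
R6 ← R6 + (4)·R1: [0, 12, -8, -16]
R3 ← R3 − (3)·R2: [0, 0, 0, 0]
R4 ← R4 − (3)·R2: [0, 0, 0, 0]
R5 ← R5 + (4)·R2: [0, 0, 0, 0]
R6 ← R6 + (2)·R2: [0, 0, 0, 0]
2 pivots among 4 columns.
Only 2 < 4 pivot columns, so the columns are linearly dependent.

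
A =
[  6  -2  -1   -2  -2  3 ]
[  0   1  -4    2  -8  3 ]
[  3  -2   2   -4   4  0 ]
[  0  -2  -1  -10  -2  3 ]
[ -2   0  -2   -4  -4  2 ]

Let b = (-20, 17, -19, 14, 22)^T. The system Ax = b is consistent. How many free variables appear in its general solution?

3

Row reduce the augmented matrix [A | b].
R3 ← R3 − (1/2)·R1: [0, -1, 5/2, -3, 5, -3/2, -9]
R5 ← R5 + (1/3)·R1: [0, -2/3, -7/3, -14/3, -14/3, 3, 46/3]
R3 ← R3 + R2: [0, 0, -3/2, -1, -3, 3/2, 8]
R4 ← R4 + (2)·R2: [0, 0, -9, -6, -18, 9, 48]
R5 ← R5 + (2/3)·R2: [0, 0, -5, -10/3, -10, 5, 80/3]
R4 ← R4 − (6)·R3: [0, 0, 0, 0, 0, 0, 0]
R5 ← R5 − (10/3)·R3: [0, 0, 0, 0, 0, 0, 0]
The echelon form has 3 nonzero rows, and every pivot lies in the first 6 columns, so rank(A) = rank([A|b]) = 3.
The system is consistent.
Free variables = (unknowns) − (rank) = 6 − 3 = 3.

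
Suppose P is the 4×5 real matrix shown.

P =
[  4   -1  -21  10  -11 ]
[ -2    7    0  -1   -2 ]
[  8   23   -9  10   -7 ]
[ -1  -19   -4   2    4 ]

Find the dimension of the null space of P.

1

Row reduce to echelon form.
R2 ← R2 + (1/2)·R1: [0, 13/2, -21/2, 4, -15/2]
R3 ← R3 − (2)·R1: [0, 25, 33, -10, 15]
R4 ← R4 + (1/4)·R1: [0, -77/4, -37/4, 9/2, 5/4]
R3 ← R3 − (50/13)·R2: [0, 0, 954/13, -330/13, 570/13]
R4 ← R4 + (77/26)·R2: [0, 0, -1049/26, 425/26, -545/26]
R4 ← R4 + (1049/1908)·R3: [0, 0, 0, 380/159, 500/159]
4 nonzero rows, so rank(P) = 4.
P has 5 columns; by rank–nullity, nullity = 5 − 4 = 1.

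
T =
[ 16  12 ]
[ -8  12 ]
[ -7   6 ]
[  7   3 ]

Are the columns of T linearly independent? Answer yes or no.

Row reduce T to echelon form.
R2 ← R2 + (1/2)·R1: [0, 18]
R3 ← R3 + (7/16)·R1: [0, 45/4]
R4 ← R4 − (7/16)·R1: [0, -9/4]
R3 ← R3 − (5/8)·R2: [0, 0]
R4 ← R4 + (1/8)·R2: [0, 0]
2 pivots among 2 columns.
Every column is a pivot column, so the columns are linearly independent.

yes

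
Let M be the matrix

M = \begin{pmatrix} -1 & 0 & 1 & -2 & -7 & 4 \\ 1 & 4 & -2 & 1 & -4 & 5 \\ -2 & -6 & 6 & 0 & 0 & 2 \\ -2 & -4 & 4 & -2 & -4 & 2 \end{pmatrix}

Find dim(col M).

3

Row reduce to echelon form.
R2 ← R2 + R1: [0, 4, -1, -1, -11, 9]
R3 ← R3 − (2)·R1: [0, -6, 4, 4, 14, -6]
R4 ← R4 − (2)·R1: [0, -4, 2, 2, 10, -6]
R3 ← R3 + (3/2)·R2: [0, 0, 5/2, 5/2, -5/2, 15/2]
R4 ← R4 + R2: [0, 0, 1, 1, -1, 3]
R4 ← R4 − (2/5)·R3: [0, 0, 0, 0, 0, 0]
Echelon form has 3 nonzero rows, so rank(M) = 3.
The column space has dimension equal to the rank: 3.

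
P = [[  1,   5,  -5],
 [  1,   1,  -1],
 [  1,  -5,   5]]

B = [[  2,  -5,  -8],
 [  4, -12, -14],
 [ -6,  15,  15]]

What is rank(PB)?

First compute PB:
[[ 52, -140, -153],
 [ 12, -32, -37],
 [-48, 130, 137]]
Now row reduce the product.
R2 ← R2 − (3/13)·R1: [0, 4/13, -22/13]
R3 ← R3 + (12/13)·R1: [0, 10/13, -55/13]
R3 ← R3 − (5/2)·R2: [0, 0, 0]
2 nonzero rows, so rank(PB) = 2.

2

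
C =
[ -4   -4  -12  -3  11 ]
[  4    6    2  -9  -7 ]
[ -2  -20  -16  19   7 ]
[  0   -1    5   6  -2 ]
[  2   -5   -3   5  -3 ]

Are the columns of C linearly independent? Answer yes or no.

Row reduce C to echelon form.
R2 ← R2 + R1: [0, 2, -10, -12, 4]
R3 ← R3 − (1/2)·R1: [0, -18, -10, 41/2, 3/2]
R5 ← R5 + (1/2)·R1: [0, -7, -9, 7/2, 5/2]
R3 ← R3 + (9)·R2: [0, 0, -100, -175/2, 75/2]
R4 ← R4 + (1/2)·R2: [0, 0, 0, 0, 0]
R5 ← R5 + (7/2)·R2: [0, 0, -44, -77/2, 33/2]
R5 ← R5 − (11/25)·R3: [0, 0, 0, 0, 0]
3 pivots among 5 columns.
Only 3 < 5 pivot columns, so the columns are linearly dependent.

no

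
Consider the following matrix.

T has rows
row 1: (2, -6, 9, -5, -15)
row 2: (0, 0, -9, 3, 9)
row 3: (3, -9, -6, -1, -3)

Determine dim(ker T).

3

Row reduce to echelon form.
R3 ← R3 − (3/2)·R1: [0, 0, -39/2, 13/2, 39/2]
R3 ← R3 − (13/6)·R2: [0, 0, 0, 0, 0]
2 nonzero rows, so rank(T) = 2.
T has 5 columns; by rank–nullity, nullity = 5 − 2 = 3.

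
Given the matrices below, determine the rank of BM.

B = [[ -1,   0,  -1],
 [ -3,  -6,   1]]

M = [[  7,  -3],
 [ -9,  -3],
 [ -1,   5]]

2

First compute BM:
[[ -6,  -2],
 [ 32,  32]]
Now row reduce the product.
R2 ← R2 + (16/3)·R1: [0, 64/3]
2 nonzero rows, so rank(BM) = 2.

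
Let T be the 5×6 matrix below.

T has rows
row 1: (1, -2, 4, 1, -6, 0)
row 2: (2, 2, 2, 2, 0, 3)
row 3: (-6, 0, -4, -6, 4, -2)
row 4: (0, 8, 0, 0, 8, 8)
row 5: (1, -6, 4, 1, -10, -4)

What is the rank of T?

Row reduce to echelon form.
R2 ← R2 − (2)·R1: [0, 6, -6, 0, 12, 3]
R3 ← R3 + (6)·R1: [0, -12, 20, 0, -32, -2]
R5 ← R5 − R1: [0, -4, 0, 0, -4, -4]
R3 ← R3 + (2)·R2: [0, 0, 8, 0, -8, 4]
R4 ← R4 − (4/3)·R2: [0, 0, 8, 0, -8, 4]
R5 ← R5 + (2/3)·R2: [0, 0, -4, 0, 4, -2]
R4 ← R4 − R3: [0, 0, 0, 0, 0, 0]
R5 ← R5 + (1/2)·R3: [0, 0, 0, 0, 0, 0]
Echelon form has 3 nonzero rows, so rank(T) = 3.

3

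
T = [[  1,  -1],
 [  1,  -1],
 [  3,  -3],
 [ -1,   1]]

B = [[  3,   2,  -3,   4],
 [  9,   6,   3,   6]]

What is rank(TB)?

1

First compute TB:
[[ -6,  -4,  -6,  -2],
 [ -6,  -4,  -6,  -2],
 [-18, -12, -18,  -6],
 [  6,   4,   6,   2]]
Now row reduce the product.
R2 ← R2 − R1: [0, 0, 0, 0]
R3 ← R3 − (3)·R1: [0, 0, 0, 0]
R4 ← R4 + R1: [0, 0, 0, 0]
1 nonzero row, so rank(TB) = 1.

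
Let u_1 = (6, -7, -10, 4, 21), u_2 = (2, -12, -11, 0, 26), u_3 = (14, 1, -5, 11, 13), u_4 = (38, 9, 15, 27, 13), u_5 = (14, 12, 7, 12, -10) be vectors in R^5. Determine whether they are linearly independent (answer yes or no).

no

Form the matrix with these vectors as rows and row reduce.
R2 ← R2 − (1/3)·R1: [0, -29/3, -23/3, -4/3, 19]
R3 ← R3 − (7/3)·R1: [0, 52/3, 55/3, 5/3, -36]
R4 ← R4 − (19/3)·R1: [0, 160/3, 235/3, 5/3, -120]
R5 ← R5 − (7/3)·R1: [0, 85/3, 91/3, 8/3, -59]
R3 ← R3 + (52/29)·R2: [0, 0, 133/29, -21/29, -56/29]
R4 ← R4 + (160/29)·R2: [0, 0, 1045/29, -165/29, -440/29]
R5 ← R5 + (85/29)·R2: [0, 0, 228/29, -36/29, -96/29]
R4 ← R4 − (55/7)·R3: [0, 0, 0, 0, 0]
R5 ← R5 − (12/7)·R3: [0, 0, 0, 0, 0]
3 nonzero rows, so the 5 vectors span a space of dimension 3.
Since 3 < 5, the vectors are linearly dependent.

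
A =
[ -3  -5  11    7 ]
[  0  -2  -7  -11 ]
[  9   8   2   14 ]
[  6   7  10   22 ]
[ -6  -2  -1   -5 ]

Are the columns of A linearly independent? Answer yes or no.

no

Row reduce A to echelon form.
R3 ← R3 + (3)·R1: [0, -7, 35, 35]
R4 ← R4 + (2)·R1: [0, -3, 32, 36]
R5 ← R5 − (2)·R1: [0, 8, -23, -19]
R3 ← R3 − (7/2)·R2: [0, 0, 119/2, 147/2]
R4 ← R4 − (3/2)·R2: [0, 0, 85/2, 105/2]
R5 ← R5 + (4)·R2: [0, 0, -51, -63]
R4 ← R4 − (5/7)·R3: [0, 0, 0, 0]
R5 ← R5 + (6/7)·R3: [0, 0, 0, 0]
3 pivots among 4 columns.
Only 3 < 4 pivot columns, so the columns are linearly dependent.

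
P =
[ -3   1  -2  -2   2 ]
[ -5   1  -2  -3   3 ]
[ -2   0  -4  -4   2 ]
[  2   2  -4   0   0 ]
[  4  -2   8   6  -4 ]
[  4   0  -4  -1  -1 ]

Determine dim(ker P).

Row reduce to echelon form.
R2 ← R2 − (5/3)·R1: [0, -2/3, 4/3, 1/3, -1/3]
R3 ← R3 − (2/3)·R1: [0, -2/3, -8/3, -8/3, 2/3]
R4 ← R4 + (2/3)·R1: [0, 8/3, -16/3, -4/3, 4/3]
R5 ← R5 + (4/3)·R1: [0, -2/3, 16/3, 10/3, -4/3]
R6 ← R6 + (4/3)·R1: [0, 4/3, -20/3, -11/3, 5/3]
R3 ← R3 − R2: [0, 0, -4, -3, 1]
R4 ← R4 + (4)·R2: [0, 0, 0, 0, 0]
R5 ← R5 − R2: [0, 0, 4, 3, -1]
R6 ← R6 + (2)·R2: [0, 0, -4, -3, 1]
R5 ← R5 + R3: [0, 0, 0, 0, 0]
R6 ← R6 − R3: [0, 0, 0, 0, 0]
3 nonzero rows, so rank(P) = 3.
P has 5 columns; by rank–nullity, nullity = 5 − 3 = 2.

2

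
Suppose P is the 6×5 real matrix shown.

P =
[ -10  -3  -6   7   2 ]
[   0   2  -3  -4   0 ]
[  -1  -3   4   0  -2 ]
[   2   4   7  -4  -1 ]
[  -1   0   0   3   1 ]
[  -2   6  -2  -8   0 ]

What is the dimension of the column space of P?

Row reduce to echelon form.
R3 ← R3 − (1/10)·R1: [0, -27/10, 23/5, -7/10, -11/5]
R4 ← R4 + (1/5)·R1: [0, 17/5, 29/5, -13/5, -3/5]
R5 ← R5 − (1/10)·R1: [0, 3/10, 3/5, 23/10, 4/5]
R6 ← R6 − (1/5)·R1: [0, 33/5, -4/5, -47/5, -2/5]
R3 ← R3 + (27/20)·R2: [0, 0, 11/20, -61/10, -11/5]
R4 ← R4 − (17/10)·R2: [0, 0, 109/10, 21/5, -3/5]
R5 ← R5 − (3/20)·R2: [0, 0, 21/20, 29/10, 4/5]
R6 ← R6 − (33/10)·R2: [0, 0, 91/10, 19/5, -2/5]
R4 ← R4 − (218/11)·R3: [0, 0, 0, 1376/11, 43]
R5 ← R5 − (21/11)·R3: [0, 0, 0, 160/11, 5]
R6 ← R6 − (182/11)·R3: [0, 0, 0, 1152/11, 36]
R5 ← R5 − (5/43)·R4: [0, 0, 0, 0, 0]
R6 ← R6 − (36/43)·R4: [0, 0, 0, 0, 0]
Echelon form has 4 nonzero rows, so rank(P) = 4.
The column space has dimension equal to the rank: 4.

4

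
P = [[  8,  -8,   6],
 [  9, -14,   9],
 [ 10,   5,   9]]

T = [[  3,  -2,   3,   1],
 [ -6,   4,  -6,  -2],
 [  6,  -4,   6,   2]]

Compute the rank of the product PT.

First compute PT:
[[108, -72, 108,  36],
 [165, -110, 165,  55],
 [ 54, -36,  54,  18]]
Now row reduce the product.
R2 ← R2 − (55/36)·R1: [0, 0, 0, 0]
R3 ← R3 − (1/2)·R1: [0, 0, 0, 0]
1 nonzero row, so rank(PT) = 1.

1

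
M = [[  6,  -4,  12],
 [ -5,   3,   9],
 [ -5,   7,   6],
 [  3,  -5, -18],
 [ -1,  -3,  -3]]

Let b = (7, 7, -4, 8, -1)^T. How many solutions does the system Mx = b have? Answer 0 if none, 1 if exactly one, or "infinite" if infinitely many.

Row reduce the augmented matrix [M | b].
R2 ← R2 + (5/6)·R1: [0, -1/3, 19, 77/6]
R3 ← R3 + (5/6)·R1: [0, 11/3, 16, 11/6]
R4 ← R4 − (1/2)·R1: [0, -3, -24, 9/2]
R5 ← R5 + (1/6)·R1: [0, -11/3, -1, 1/6]
R3 ← R3 + (11)·R2: [0, 0, 225, 143]
R4 ← R4 − (9)·R2: [0, 0, -195, -111]
R5 ← R5 − (11)·R2: [0, 0, -210, -141]
R4 ← R4 + (13/15)·R3: [0, 0, 0, 194/15]
R5 ← R5 + (14/15)·R3: [0, 0, 0, -113/15]
R5 ← R5 + (113/194)·R4: [0, 0, 0, 0]
The echelon form has 4 nonzero rows; the last pivot sits in the augmented column, so rank(M) = 3 but rank([M|b]) = 4.
Since the ranks differ, the system is inconsistent.
It has no solutions.

0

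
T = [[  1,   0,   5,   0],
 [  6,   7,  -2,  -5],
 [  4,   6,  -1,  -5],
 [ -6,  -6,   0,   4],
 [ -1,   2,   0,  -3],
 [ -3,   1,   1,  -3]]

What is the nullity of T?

Row reduce to echelon form.
R2 ← R2 − (6)·R1: [0, 7, -32, -5]
R3 ← R3 − (4)·R1: [0, 6, -21, -5]
R4 ← R4 + (6)·R1: [0, -6, 30, 4]
R5 ← R5 + R1: [0, 2, 5, -3]
R6 ← R6 + (3)·R1: [0, 1, 16, -3]
R3 ← R3 − (6/7)·R2: [0, 0, 45/7, -5/7]
R4 ← R4 + (6/7)·R2: [0, 0, 18/7, -2/7]
R5 ← R5 − (2/7)·R2: [0, 0, 99/7, -11/7]
R6 ← R6 − (1/7)·R2: [0, 0, 144/7, -16/7]
R4 ← R4 − (2/5)·R3: [0, 0, 0, 0]
R5 ← R5 − (11/5)·R3: [0, 0, 0, 0]
R6 ← R6 − (16/5)·R3: [0, 0, 0, 0]
3 nonzero rows, so rank(T) = 3.
T has 4 columns; by rank–nullity, nullity = 4 − 3 = 1.

1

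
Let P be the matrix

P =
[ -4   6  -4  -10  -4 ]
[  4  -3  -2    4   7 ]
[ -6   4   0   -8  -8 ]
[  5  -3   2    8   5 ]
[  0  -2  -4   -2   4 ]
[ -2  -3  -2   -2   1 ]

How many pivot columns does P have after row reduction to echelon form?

3

Row reduce to echelon form.
R2 ← R2 + R1: [0, 3, -6, -6, 3]
R3 ← R3 − (3/2)·R1: [0, -5, 6, 7, -2]
R4 ← R4 + (5/4)·R1: [0, 9/2, -3, -9/2, 0]
R6 ← R6 − (1/2)·R1: [0, -6, 0, 3, 3]
R3 ← R3 + (5/3)·R2: [0, 0, -4, -3, 3]
R4 ← R4 − (3/2)·R2: [0, 0, 6, 9/2, -9/2]
R5 ← R5 + (2/3)·R2: [0, 0, -8, -6, 6]
R6 ← R6 + (2)·R2: [0, 0, -12, -9, 9]
R4 ← R4 + (3/2)·R3: [0, 0, 0, 0, 0]
R5 ← R5 − (2)·R3: [0, 0, 0, 0, 0]
R6 ← R6 − (3)·R3: [0, 0, 0, 0, 0]
Echelon form has 3 nonzero rows, so rank(P) = 3.
Each nonzero row contributes one pivot column: 3 pivot columns.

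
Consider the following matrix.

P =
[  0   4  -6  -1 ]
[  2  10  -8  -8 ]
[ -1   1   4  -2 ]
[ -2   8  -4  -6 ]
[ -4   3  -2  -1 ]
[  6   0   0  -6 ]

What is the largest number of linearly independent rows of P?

Row reduce to echelon form.
Swap R1 ↔ R2
R3 ← R3 + (1/2)·R1: [0, 6, 0, -6]
R4 ← R4 + R1: [0, 18, -12, -14]
R5 ← R5 + (2)·R1: [0, 23, -18, -17]
R6 ← R6 − (3)·R1: [0, -30, 24, 18]
R3 ← R3 − (3/2)·R2: [0, 0, 9, -9/2]
R4 ← R4 − (9/2)·R2: [0, 0, 15, -19/2]
R5 ← R5 − (23/4)·R2: [0, 0, 33/2, -45/4]
R6 ← R6 + (15/2)·R2: [0, 0, -21, 21/2]
R4 ← R4 − (5/3)·R3: [0, 0, 0, -2]
R5 ← R5 − (11/6)·R3: [0, 0, 0, -3]
R6 ← R6 + (7/3)·R3: [0, 0, 0, 0]
R5 ← R5 − (3/2)·R4: [0, 0, 0, 0]
Echelon form has 4 nonzero rows, so rank(P) = 4.
The rank gives the maximum number of linearly independent rows: 4.

4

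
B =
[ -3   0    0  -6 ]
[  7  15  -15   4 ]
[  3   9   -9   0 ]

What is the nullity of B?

Row reduce to echelon form.
R2 ← R2 + (7/3)·R1: [0, 15, -15, -10]
R3 ← R3 + R1: [0, 9, -9, -6]
R3 ← R3 − (3/5)·R2: [0, 0, 0, 0]
2 nonzero rows, so rank(B) = 2.
B has 4 columns; by rank–nullity, nullity = 4 − 2 = 2.

2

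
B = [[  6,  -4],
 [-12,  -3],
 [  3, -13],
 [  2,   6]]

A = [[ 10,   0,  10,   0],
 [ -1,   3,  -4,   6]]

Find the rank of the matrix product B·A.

First compute BA:
[[ 64, -12,  76, -24],
 [-117,  -9, -108, -18],
 [ 43, -39,  82, -78],
 [ 14,  18,  -4,  36]]
Now row reduce the product.
R2 ← R2 + (117/64)·R1: [0, -495/16, 495/16, -495/8]
R3 ← R3 − (43/64)·R1: [0, -495/16, 495/16, -495/8]
R4 ← R4 − (7/32)·R1: [0, 165/8, -165/8, 165/4]
R3 ← R3 − R2: [0, 0, 0, 0]
R4 ← R4 + (2/3)·R2: [0, 0, 0, 0]
2 nonzero rows, so rank(BA) = 2.

2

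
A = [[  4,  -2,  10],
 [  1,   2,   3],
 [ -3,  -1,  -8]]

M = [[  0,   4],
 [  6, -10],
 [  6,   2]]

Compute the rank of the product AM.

2

First compute AM:
[[ 48,  56],
 [ 30, -10],
 [-54, -18]]
Now row reduce the product.
R2 ← R2 − (5/8)·R1: [0, -45]
R3 ← R3 + (9/8)·R1: [0, 45]
R3 ← R3 + R2: [0, 0]
2 nonzero rows, so rank(AM) = 2.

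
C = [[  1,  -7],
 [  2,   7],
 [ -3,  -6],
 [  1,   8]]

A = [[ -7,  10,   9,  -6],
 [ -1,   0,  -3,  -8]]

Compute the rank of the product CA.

2

First compute CA:
[[  0,  10,  30,  50],
 [-21,  20,  -3, -68],
 [ 27, -30,  -9,  66],
 [-15,  10, -15, -70]]
Now row reduce the product.
Swap R1 ↔ R2
R3 ← R3 + (9/7)·R1: [0, -30/7, -90/7, -150/7]
R4 ← R4 − (5/7)·R1: [0, -30/7, -90/7, -150/7]
R3 ← R3 + (3/7)·R2: [0, 0, 0, 0]
R4 ← R4 + (3/7)·R2: [0, 0, 0, 0]
2 nonzero rows, so rank(CA) = 2.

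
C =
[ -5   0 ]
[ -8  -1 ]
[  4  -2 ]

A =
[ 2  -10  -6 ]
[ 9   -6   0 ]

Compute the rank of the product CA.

First compute CA:
[[-10,  50,  30],
 [-25,  86,  48],
 [-10, -28, -24]]
Now row reduce the product.
R2 ← R2 − (5/2)·R1: [0, -39, -27]
R3 ← R3 − R1: [0, -78, -54]
R3 ← R3 − (2)·R2: [0, 0, 0]
2 nonzero rows, so rank(CA) = 2.

2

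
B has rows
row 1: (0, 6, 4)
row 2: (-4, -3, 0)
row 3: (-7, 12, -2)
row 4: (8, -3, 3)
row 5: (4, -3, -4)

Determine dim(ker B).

0

Row reduce to echelon form.
Swap R1 ↔ R2
R3 ← R3 − (7/4)·R1: [0, 69/4, -2]
R4 ← R4 + (2)·R1: [0, -9, 3]
R5 ← R5 + R1: [0, -6, -4]
R3 ← R3 − (23/8)·R2: [0, 0, -27/2]
R4 ← R4 + (3/2)·R2: [0, 0, 9]
R5 ← R5 + R2: [0, 0, 0]
R4 ← R4 + (2/3)·R3: [0, 0, 0]
3 nonzero rows, so rank(B) = 3.
B has 3 columns; by rank–nullity, nullity = 3 − 3 = 0.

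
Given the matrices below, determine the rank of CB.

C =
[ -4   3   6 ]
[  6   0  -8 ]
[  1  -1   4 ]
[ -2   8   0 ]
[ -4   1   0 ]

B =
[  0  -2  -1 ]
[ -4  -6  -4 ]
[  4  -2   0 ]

2

First compute CB:
[[ 12, -22,  -8],
 [-32,   4,  -6],
 [ 20,  -4,   3],
 [-32, -44, -30],
 [ -4,   2,   0]]
Now row reduce the product.
R2 ← R2 + (8/3)·R1: [0, -164/3, -82/3]
R3 ← R3 − (5/3)·R1: [0, 98/3, 49/3]
R4 ← R4 + (8/3)·R1: [0, -308/3, -154/3]
R5 ← R5 + (1/3)·R1: [0, -16/3, -8/3]
R3 ← R3 + (49/82)·R2: [0, 0, 0]
R4 ← R4 − (77/41)·R2: [0, 0, 0]
R5 ← R5 − (4/41)·R2: [0, 0, 0]
2 nonzero rows, so rank(CB) = 2.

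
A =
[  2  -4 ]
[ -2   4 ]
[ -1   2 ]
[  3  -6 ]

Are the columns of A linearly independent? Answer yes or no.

Row reduce A to echelon form.
R2 ← R2 + R1: [0, 0]
R3 ← R3 + (1/2)·R1: [0, 0]
R4 ← R4 − (3/2)·R1: [0, 0]
1 pivot among 2 columns.
Only 1 < 2 pivot columns, so the columns are linearly dependent.

no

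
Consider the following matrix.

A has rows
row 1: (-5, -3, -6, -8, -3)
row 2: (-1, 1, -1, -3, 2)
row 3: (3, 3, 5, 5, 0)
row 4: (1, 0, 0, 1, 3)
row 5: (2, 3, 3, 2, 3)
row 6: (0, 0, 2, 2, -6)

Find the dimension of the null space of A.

Row reduce to echelon form.
R2 ← R2 − (1/5)·R1: [0, 8/5, 1/5, -7/5, 13/5]
R3 ← R3 + (3/5)·R1: [0, 6/5, 7/5, 1/5, -9/5]
R4 ← R4 + (1/5)·R1: [0, -3/5, -6/5, -3/5, 12/5]
R5 ← R5 + (2/5)·R1: [0, 9/5, 3/5, -6/5, 9/5]
R3 ← R3 − (3/4)·R2: [0, 0, 5/4, 5/4, -15/4]
R4 ← R4 + (3/8)·R2: [0, 0, -9/8, -9/8, 27/8]
R5 ← R5 − (9/8)·R2: [0, 0, 3/8, 3/8, -9/8]
R4 ← R4 + (9/10)·R3: [0, 0, 0, 0, 0]
R5 ← R5 − (3/10)·R3: [0, 0, 0, 0, 0]
R6 ← R6 − (8/5)·R3: [0, 0, 0, 0, 0]
3 nonzero rows, so rank(A) = 3.
A has 5 columns; by rank–nullity, nullity = 5 − 3 = 2.

2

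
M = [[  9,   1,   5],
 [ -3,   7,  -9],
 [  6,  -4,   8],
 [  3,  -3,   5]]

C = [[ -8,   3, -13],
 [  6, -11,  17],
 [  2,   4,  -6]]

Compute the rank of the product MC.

2

First compute MC:
[[-56,  36, -130],
 [ 48, -122, 212],
 [-56,  94, -194],
 [-32,  62, -120]]
Now row reduce the product.
R2 ← R2 + (6/7)·R1: [0, -638/7, 704/7]
R3 ← R3 − R1: [0, 58, -64]
R4 ← R4 − (4/7)·R1: [0, 290/7, -320/7]
R3 ← R3 + (7/11)·R2: [0, 0, 0]
R4 ← R4 + (5/11)·R2: [0, 0, 0]
2 nonzero rows, so rank(MC) = 2.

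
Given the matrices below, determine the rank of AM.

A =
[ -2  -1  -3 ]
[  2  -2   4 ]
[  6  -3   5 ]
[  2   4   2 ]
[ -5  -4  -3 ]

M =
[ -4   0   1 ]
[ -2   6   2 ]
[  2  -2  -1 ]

First compute AM:
[[  4,   0,  -1],
 [  4, -20,  -6],
 [ -8, -28,  -5],
 [-12,  20,   8],
 [ 22, -18, -10]]
Now row reduce the product.
R2 ← R2 − R1: [0, -20, -5]
R3 ← R3 + (2)·R1: [0, -28, -7]
R4 ← R4 + (3)·R1: [0, 20, 5]
R5 ← R5 − (11/2)·R1: [0, -18, -9/2]
R3 ← R3 − (7/5)·R2: [0, 0, 0]
R4 ← R4 + R2: [0, 0, 0]
R5 ← R5 − (9/10)·R2: [0, 0, 0]
2 nonzero rows, so rank(AM) = 2.

2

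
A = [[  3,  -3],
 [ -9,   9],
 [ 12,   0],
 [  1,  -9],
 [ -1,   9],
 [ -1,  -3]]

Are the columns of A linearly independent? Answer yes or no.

Row reduce A to echelon form.
R2 ← R2 + (3)·R1: [0, 0]
R3 ← R3 − (4)·R1: [0, 12]
R4 ← R4 − (1/3)·R1: [0, -8]
R5 ← R5 + (1/3)·R1: [0, 8]
R6 ← R6 + (1/3)·R1: [0, -4]
Swap R2 ↔ R3
R4 ← R4 + (2/3)·R2: [0, 0]
R5 ← R5 − (2/3)·R2: [0, 0]
R6 ← R6 + (1/3)·R2: [0, 0]
2 pivots among 2 columns.
Every column is a pivot column, so the columns are linearly independent.

yes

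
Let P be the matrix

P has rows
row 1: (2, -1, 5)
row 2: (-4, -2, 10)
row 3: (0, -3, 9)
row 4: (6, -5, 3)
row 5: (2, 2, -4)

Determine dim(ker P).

0

Row reduce to echelon form.
R2 ← R2 + (2)·R1: [0, -4, 20]
R4 ← R4 − (3)·R1: [0, -2, -12]
R5 ← R5 − R1: [0, 3, -9]
R3 ← R3 − (3/4)·R2: [0, 0, -6]
R4 ← R4 − (1/2)·R2: [0, 0, -22]
R5 ← R5 + (3/4)·R2: [0, 0, 6]
R4 ← R4 − (11/3)·R3: [0, 0, 0]
R5 ← R5 + R3: [0, 0, 0]
3 nonzero rows, so rank(P) = 3.
P has 3 columns; by rank–nullity, nullity = 3 − 3 = 0.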